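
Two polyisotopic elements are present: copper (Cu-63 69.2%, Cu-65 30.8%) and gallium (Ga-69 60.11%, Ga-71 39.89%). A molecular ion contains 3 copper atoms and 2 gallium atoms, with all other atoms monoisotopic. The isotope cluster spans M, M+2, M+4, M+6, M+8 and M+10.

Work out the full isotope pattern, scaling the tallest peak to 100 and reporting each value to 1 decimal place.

Copper pattern (n=3): 0.33137389 : 0.44247034 : 0.19693766 : 0.02921811
Gallium pattern (n=2): 0.36132121 : 0.47955758 : 0.15912121
Convolve the two distributions (both contribute in 2-u steps):
  M: 0.33137389×0.36132121 = 0.119732
  M+2: 0.33137389×0.47955758 + 0.44247034×0.36132121 = 0.318787
  M+4: 0.33137389×0.15912121 + 0.44247034×0.47955758 + 0.19693766×0.36132121 = 0.336076
  M+6: 0.44247034×0.15912121 + 0.19693766×0.47955758 + 0.02921811×0.36132121 = 0.175406
  M+8: 0.19693766×0.15912121 + 0.02921811×0.47955758 = 0.045349
  M+10: 0.02921811×0.15912121 = 0.004649
Scale to base peak (0.336076) = 100: 35.6 : 94.9 : 100.0 : 52.2 : 13.5 : 1.4

35.6 : 94.9 : 100.0 : 52.2 : 13.5 : 1.4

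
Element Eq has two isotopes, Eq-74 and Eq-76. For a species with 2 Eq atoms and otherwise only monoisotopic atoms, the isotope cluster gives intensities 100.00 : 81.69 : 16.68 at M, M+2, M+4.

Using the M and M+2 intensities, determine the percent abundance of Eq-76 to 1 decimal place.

Write p for the Eq-74 fraction. I(M+2)/I(M) = [C(2,1)·p^1·(1−p)] / p^2 = 2·(1−p)/p = 81.69/100.00 = 0.8169
(1−p)/p = 0.8169/2 = 0.4084  ⇒  p = 1/(1 + 0.4084) = 0.7100
Eq-74: 71.0%, Eq-76: 29.0%.

29.0%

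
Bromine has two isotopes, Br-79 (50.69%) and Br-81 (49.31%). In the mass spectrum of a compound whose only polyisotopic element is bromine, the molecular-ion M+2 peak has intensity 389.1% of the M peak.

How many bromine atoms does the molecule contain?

For n independent Br atoms, I(M+2)/I(M) = n · (abundance Br-81) / (abundance Br-79) = n · 0.4931/0.5069.
n = 3.891 × 0.5069/0.4931 = 4.00 ≈ 4

4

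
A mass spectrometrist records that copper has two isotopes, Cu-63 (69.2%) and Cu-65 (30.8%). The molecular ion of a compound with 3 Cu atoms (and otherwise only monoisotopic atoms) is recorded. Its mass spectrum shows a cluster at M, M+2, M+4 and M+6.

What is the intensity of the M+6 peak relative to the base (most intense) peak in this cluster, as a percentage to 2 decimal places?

6.60%

Term probabilities: M 0.3314, M+2 0.4425, M+4 0.1969, M+6 0.0292. Base peak = M+2.
P(M+2) = C(3,1) × 0.692^2 × 0.308^1 = 3 × 0.478864 × 0.3080 = 0.442470 (base)
P(M+6) = C(3,3) × 0.692^0 × 0.308^3 = 1 × 1.0000 × 0.02921811 = 0.029218
Relative intensity = 0.029218 / 0.442470 × 100 = 6.60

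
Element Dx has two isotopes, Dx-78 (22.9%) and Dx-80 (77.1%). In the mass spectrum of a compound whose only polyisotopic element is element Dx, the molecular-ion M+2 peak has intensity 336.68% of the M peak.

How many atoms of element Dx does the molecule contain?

With n Dx atoms, P(M+2)/P(M) = C(n,1)·p^(n−1)q / p^n = n·q/p = n · 0.771/0.229.
n = 3.3668 × 0.229/0.771 = 1.00 ≈ 1

1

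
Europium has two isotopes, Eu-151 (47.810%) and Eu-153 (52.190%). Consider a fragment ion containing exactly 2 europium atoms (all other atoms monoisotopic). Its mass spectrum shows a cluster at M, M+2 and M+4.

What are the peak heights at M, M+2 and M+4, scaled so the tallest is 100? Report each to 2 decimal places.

45.80 : 100.00 : 54.58

The 2 Eu atoms are independent, so intensities follow the terms of (0.47810 + 0.52190)^2.
P(M) = 0.47810^2 = 0.228580
P(M+2) = 2 × 0.47810^1 × 0.52190^1 = 0.499041
P(M+4) = 0.52190^2 = 0.272380
The M+2 peak is largest (0.499041); scaling to 100 gives 45.80 : 100.00 : 54.58.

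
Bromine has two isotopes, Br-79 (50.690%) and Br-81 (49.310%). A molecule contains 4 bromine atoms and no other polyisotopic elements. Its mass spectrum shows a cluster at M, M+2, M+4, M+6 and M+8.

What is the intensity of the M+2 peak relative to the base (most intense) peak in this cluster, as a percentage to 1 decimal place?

68.5%

Binomial terms of (0.50690 + 0.49310)^4: M 0.0660, M+2 0.2569, M+4 0.3749, M+6 0.2431, M+8 0.0591 → M+4 is the base peak.
P(M+4) = C(4,2) × 0.50690^2 × 0.49310^2 = 6 × 0.25694761 × 0.24314761 = 0.374857 (base)
P(M+2) = C(4,1) × 0.50690^3 × 0.49310^1 = 4 × 0.13024674 × 0.4931 = 0.256899
Relative intensity = 0.256899 / 0.374857 × 100 = 68.5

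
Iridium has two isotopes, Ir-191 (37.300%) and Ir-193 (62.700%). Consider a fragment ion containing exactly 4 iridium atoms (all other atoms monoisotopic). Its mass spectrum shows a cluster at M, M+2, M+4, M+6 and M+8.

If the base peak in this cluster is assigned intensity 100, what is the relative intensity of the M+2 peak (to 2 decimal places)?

Binomial terms of (0.37300 + 0.62700)^4: M 0.0194, M+2 0.1302, M+4 0.3282, M+6 0.3678, M+8 0.1546 → M+6 is the base peak.
P(M+6) = C(4,3) × 0.37300^1 × 0.62700^3 = 4 × 0.3730 × 0.24649188 = 0.367766 (base)
P(M+2) = C(4,1) × 0.37300^3 × 0.62700^1 = 4 × 0.05189512 × 0.6270 = 0.130153
Relative intensity = 0.130153 / 0.367766 × 100 = 35.39

35.39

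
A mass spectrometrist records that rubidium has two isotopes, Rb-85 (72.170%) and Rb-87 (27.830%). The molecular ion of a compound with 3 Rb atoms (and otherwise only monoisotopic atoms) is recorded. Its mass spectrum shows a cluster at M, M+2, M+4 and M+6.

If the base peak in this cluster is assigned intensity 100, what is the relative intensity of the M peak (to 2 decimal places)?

(0.72170 + 0.27830)^3 gives M 0.3759, M+2 0.4349, M+4 0.1677, M+6 0.0216; the largest is M+2.
P(M+2) = C(3,1) × 0.72170^2 × 0.27830^1 = 3 × 0.52085089 × 0.2783 = 0.434858 (base)
P(M) = C(3,0) × 0.72170^3 × 0.27830^0 = 1 × 0.37589809 × 1.0000 = 0.375898
Relative intensity = 0.375898 / 0.434858 × 100 = 86.44

86.44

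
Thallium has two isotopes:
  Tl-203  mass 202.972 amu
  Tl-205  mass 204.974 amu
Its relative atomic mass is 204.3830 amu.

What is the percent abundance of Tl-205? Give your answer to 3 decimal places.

Let x be the fractional abundance of Tl-203; then Tl-205 has abundance 1 − x.
202.972·x + 204.974·(1 − x) = 204.3830
(202.972 − 204.974)·x = 204.3830 − 204.974
x = -0.5910 / -2.002 = 0.29520 → 29.520% Tl-203, 70.480% Tl-205.

70.480%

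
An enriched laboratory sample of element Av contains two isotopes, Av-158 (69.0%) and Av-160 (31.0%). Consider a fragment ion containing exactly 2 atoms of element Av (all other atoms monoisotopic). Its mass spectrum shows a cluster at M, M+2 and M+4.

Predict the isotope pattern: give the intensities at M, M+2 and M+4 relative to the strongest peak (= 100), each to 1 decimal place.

The 2 Av atoms are independent, so intensities follow the terms of (0.690 + 0.310)^2.
P(M) = 0.690^2 = 0.476100
P(M+2) = 2 × 0.690^1 × 0.310^1 = 0.427800
P(M+4) = 0.310^2 = 0.096100
The M peak is largest (0.476100); scaling to 100 gives 100.0 : 89.9 : 20.2.

100.0 : 89.9 : 20.2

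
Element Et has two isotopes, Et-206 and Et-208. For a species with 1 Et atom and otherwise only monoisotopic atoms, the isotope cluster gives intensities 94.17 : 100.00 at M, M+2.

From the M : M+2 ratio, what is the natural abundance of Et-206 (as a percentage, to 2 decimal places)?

If p is the fraction of Et that is Et-206, then I(M+2)/I(M) = [C(1,1)·p^0·(1−p)] / p^1 = 1·(1−p)/p = 100.00/94.17 = 1.0619
(1−p)/p = 1.0619/1 = 1.0619  ⇒  p = 1/(1 + 1.0619) = 0.4850
Et-206: 48.50%, Et-208: 51.50%.

48.50%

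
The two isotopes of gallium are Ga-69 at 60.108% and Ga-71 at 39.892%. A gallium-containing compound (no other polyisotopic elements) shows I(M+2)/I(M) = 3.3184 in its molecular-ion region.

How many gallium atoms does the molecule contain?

The M+2/M ratio from n Ga atoms is n · q/p = n · 0.39892/0.60108.
n = 3.3184 × 0.60108/0.39892 = 5.00 ≈ 5

5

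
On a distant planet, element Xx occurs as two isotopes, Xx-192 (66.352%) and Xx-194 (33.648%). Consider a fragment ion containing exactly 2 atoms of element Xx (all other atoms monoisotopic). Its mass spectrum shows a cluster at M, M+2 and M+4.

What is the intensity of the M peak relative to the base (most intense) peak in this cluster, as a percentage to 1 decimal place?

98.6%

Term probabilities: M 0.4403, M+2 0.4465, M+4 0.1132. Base peak = M+2.
P(M+2) = C(2,1) × 0.66352^1 × 0.33648^1 = 2 × 0.66352 × 0.33648 = 0.446522 (base)
P(M) = C(2,0) × 0.66352^2 × 0.33648^0 = 1 × 0.44025879 × 1.0000 = 0.440259
Relative intensity = 0.440259 / 0.446522 × 100 = 98.6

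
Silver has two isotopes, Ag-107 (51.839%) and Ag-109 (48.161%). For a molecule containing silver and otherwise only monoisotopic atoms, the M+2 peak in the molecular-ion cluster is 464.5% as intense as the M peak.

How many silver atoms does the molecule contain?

5

For n independent Ag atoms, I(M+2)/I(M) = n · (abundance Ag-109) / (abundance Ag-107) = n · 0.48161/0.51839.
n = 4.645 × 0.51839/0.48161 = 5.00 ≈ 5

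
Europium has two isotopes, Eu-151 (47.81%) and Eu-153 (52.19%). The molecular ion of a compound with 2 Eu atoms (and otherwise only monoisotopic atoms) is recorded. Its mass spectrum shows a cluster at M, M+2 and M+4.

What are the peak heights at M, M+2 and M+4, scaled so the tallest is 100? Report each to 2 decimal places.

45.80 : 100.00 : 54.58

Expanding (0.4781 + 0.5219)^2:
P(M) = 0.4781^2 = 0.228580
P(M+2) = 2 × 0.4781^1 × 0.5219^1 = 0.499041
P(M+4) = 0.5219^2 = 0.272380
The M+2 peak is largest (0.499041); scaling to 100 gives 45.80 : 100.00 : 54.58.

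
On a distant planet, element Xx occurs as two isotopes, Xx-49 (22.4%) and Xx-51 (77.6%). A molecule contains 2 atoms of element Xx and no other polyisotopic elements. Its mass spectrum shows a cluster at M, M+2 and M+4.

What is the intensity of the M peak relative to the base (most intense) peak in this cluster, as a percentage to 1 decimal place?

8.3%

Binomial terms of (0.224 + 0.776)^2: M 0.0502, M+2 0.3476, M+4 0.6022 → M+4 is the base peak.
P(M+4) = C(2,2) × 0.224^0 × 0.776^2 = 1 × 1.0000 × 0.602176 = 0.602176 (base)
P(M) = C(2,0) × 0.224^2 × 0.776^0 = 1 × 0.050176 × 1.0000 = 0.050176
Relative intensity = 0.050176 / 0.602176 × 100 = 8.3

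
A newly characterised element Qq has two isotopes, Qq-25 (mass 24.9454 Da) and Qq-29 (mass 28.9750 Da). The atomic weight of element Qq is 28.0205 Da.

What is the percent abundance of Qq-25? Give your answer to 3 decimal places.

Writing the weighted mean with unknown fraction x of Qq-25:
24.9454·x + 28.9750·(1 − x) = 28.0205
(24.9454 − 28.9750)·x = 28.0205 − 28.9750
x = -0.9545 / -4.0296 = 0.23687 → 23.687% Qq-25, 76.313% Qq-29.

23.687%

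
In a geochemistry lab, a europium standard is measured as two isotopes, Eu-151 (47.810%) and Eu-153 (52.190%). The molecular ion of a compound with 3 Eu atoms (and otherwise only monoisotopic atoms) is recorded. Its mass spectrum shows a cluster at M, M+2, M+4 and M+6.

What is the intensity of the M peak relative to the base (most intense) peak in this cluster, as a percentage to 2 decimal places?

Term probabilities: M 0.1093, M+2 0.3579, M+4 0.3907, M+6 0.1422. Base peak = M+4.
P(M+4) = C(3,2) × 0.47810^1 × 0.52190^2 = 3 × 0.4781 × 0.27237961 = 0.390674 (base)
P(M) = C(3,0) × 0.47810^3 × 0.52190^0 = 1 × 0.10928391 × 1.0000 = 0.109284
Relative intensity = 0.109284 / 0.390674 × 100 = 27.97

27.97%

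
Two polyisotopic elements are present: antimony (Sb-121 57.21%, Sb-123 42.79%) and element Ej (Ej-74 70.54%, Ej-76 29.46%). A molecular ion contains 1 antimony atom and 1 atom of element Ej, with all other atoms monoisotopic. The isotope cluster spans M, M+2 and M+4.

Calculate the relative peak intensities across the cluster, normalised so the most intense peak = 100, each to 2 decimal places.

Antimony pattern (n=1): 0.5721 : 0.4279
Element Ej pattern (n=1): 0.7054 : 0.2946
Convolve the two distributions (both contribute in 2-u steps):
  M: 0.5721×0.7054 = 0.403559
  M+2: 0.5721×0.2946 + 0.4279×0.7054 = 0.470381
  M+4: 0.4279×0.2946 = 0.126059
Scale to base peak (0.470381) = 100: 85.79 : 100.00 : 26.80

85.79 : 100.00 : 26.80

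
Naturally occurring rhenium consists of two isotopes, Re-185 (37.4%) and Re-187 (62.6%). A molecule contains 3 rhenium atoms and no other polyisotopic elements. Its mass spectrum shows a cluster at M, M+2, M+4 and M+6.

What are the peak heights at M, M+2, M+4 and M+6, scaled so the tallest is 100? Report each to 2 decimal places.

11.90 : 59.74 : 100.00 : 55.79

Expanding (0.374 + 0.626)^3:
P(M) = 0.374^3 = 0.052314
P(M+2) = 3 × 0.374^2 × 0.626^1 = 0.262687
P(M+4) = 3 × 0.374^1 × 0.626^2 = 0.439685
P(M+6) = 0.626^3 = 0.245314
The M+4 peak is largest (0.439685); scaling to 100 gives 11.90 : 59.74 : 100.00 : 55.79.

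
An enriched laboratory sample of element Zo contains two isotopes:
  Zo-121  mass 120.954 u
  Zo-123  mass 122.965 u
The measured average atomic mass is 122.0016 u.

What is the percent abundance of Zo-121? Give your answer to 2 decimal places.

47.91%

With x = fraction of Zo-121 (so Zo-123 is 1 − x):
120.954·x + 122.965·(1 − x) = 122.0016
(120.954 − 122.965)·x = 122.0016 − 122.965
x = -0.9634 / -2.011 = 0.47907 → 47.91% Zo-121, 52.09% Zo-123.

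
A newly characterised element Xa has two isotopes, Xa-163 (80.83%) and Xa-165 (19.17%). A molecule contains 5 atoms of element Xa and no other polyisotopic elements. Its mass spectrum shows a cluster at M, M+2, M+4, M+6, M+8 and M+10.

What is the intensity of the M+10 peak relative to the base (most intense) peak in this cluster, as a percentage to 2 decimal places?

Binomial terms of (0.8083 + 0.1917)^5: M 0.3450, M+2 0.4091, M+4 0.1941, M+6 0.0460, M+8 0.0055, M+10 0.0003 → M+2 is the base peak.
P(M+2) = C(5,1) × 0.8083^4 × 0.1917^1 = 5 × 0.42686477 × 0.1917 = 0.409150 (base)
P(M+10) = C(5,5) × 0.8083^0 × 0.1917^5 = 1 × 1.0000 × 0.00025889 = 0.000259
Relative intensity = 0.000259 / 0.409150 × 100 = 0.06

0.06%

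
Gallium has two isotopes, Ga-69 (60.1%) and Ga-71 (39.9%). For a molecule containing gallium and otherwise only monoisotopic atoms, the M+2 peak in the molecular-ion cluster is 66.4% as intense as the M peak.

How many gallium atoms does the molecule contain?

1

For n independent Ga atoms, I(M+2)/I(M) = n · (abundance Ga-71) / (abundance Ga-69) = n · 0.399/0.601.
n = 0.664 × 0.601/0.399 = 1.00 ≈ 1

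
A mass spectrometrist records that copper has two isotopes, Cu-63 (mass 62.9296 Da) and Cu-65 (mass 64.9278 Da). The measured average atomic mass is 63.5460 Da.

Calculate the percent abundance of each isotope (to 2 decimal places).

Let x be the fractional abundance of Cu-63; then Cu-65 has abundance 1 − x.
62.9296·x + 64.9278·(1 − x) = 63.5460
(62.9296 − 64.9278)·x = 63.5460 − 64.9278
x = -1.3818 / -1.9982 = 0.69152 → 69.15% Cu-63, 30.85% Cu-65.

Cu-63: 69.15%, Cu-65: 30.85%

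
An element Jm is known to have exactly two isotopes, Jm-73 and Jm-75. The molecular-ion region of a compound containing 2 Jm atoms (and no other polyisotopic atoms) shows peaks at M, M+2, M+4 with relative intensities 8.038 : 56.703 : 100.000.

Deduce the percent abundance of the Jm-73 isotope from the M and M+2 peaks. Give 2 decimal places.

Write p for the Jm-73 fraction. I(M+2)/I(M) = [C(2,1)·p^1·(1−p)] / p^2 = 2·(1−p)/p = 56.703/8.038 = 7.0544
(1−p)/p = 7.0544/2 = 3.5272  ⇒  p = 1/(1 + 3.5272) = 0.2209
Jm-73: 22.09%, Jm-75: 77.91%.

22.09%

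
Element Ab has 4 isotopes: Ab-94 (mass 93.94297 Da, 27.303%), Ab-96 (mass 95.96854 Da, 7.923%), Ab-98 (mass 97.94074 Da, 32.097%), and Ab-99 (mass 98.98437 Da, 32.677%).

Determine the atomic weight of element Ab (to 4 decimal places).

Ar = Σ fᵢ·mᵢ = 0.27303 × 93.94297 + 0.07923 × 95.96854 + 0.32097 × 97.94074 + 0.32677 × 98.98437
= 25.649249 + 7.603587 + 31.436039 + 32.345123 = 97.033998 Da

97.0340 Da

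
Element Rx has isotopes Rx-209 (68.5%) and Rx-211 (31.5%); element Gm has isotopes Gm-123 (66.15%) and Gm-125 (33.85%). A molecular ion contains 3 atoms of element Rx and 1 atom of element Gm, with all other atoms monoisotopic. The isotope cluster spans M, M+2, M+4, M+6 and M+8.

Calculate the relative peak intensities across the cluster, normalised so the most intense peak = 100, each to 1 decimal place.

Element Rx pattern (n=3): 0.32141913 : 0.44341762 : 0.20390737 : 0.03125587
Element Gm pattern (n=1): 0.6615 : 0.3385
Convolve the two distributions (both contribute in 2-u steps):
  M: 0.32141913×0.6615 = 0.212619
  M+2: 0.32141913×0.3385 + 0.44341762×0.6615 = 0.402121
  M+4: 0.44341762×0.3385 + 0.20390737×0.6615 = 0.284982
  M+6: 0.20390737×0.3385 + 0.03125587×0.6615 = 0.089698
  M+8: 0.03125587×0.3385 = 0.010580
Scale to base peak (0.402121) = 100: 52.9 : 100.0 : 70.9 : 22.3 : 2.6

52.9 : 100.0 : 70.9 : 22.3 : 2.6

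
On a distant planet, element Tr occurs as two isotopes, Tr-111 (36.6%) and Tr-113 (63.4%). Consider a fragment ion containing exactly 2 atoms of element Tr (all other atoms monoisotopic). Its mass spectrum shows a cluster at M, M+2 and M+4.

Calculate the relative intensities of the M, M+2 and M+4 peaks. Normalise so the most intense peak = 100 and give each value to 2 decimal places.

Each Tr atom is independently Tr-111 (p = 0.366) or Tr-113 (q = 0.634); the cluster is the binomial expansion (p + q)^2.
P(M) = 0.366^2 = 0.133956
P(M+2) = 2 × 0.366^1 × 0.634^1 = 0.464088
P(M+4) = 0.634^2 = 0.401956
The M+2 peak is largest (0.464088); scaling to 100 gives 28.86 : 100.00 : 86.61.

28.86 : 100.00 : 86.61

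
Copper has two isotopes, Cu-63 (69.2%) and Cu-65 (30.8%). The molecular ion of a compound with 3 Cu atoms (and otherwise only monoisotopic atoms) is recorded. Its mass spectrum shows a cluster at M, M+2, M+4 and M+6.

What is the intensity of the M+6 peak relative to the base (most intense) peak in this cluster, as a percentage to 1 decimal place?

6.6%

Binomial terms of (0.692 + 0.308)^3: M 0.3314, M+2 0.4425, M+4 0.1969, M+6 0.0292 → M+2 is the base peak.
P(M+2) = C(3,1) × 0.692^2 × 0.308^1 = 3 × 0.478864 × 0.3080 = 0.442470 (base)
P(M+6) = C(3,3) × 0.692^0 × 0.308^3 = 1 × 1.0000 × 0.02921811 = 0.029218
Relative intensity = 0.029218 / 0.442470 × 100 = 6.6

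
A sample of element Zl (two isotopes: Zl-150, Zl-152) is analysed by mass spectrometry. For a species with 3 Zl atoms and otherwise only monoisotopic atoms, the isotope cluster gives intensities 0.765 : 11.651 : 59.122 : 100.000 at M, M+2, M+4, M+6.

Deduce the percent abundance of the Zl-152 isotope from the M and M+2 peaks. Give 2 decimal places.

Write p for the Zl-150 fraction. I(M+2)/I(M) = [C(3,1)·p^2·(1−p)] / p^3 = 3·(1−p)/p = 11.651/0.765 = 15.2301
(1−p)/p = 15.2301/3 = 5.0767  ⇒  p = 1/(1 + 5.0767) = 0.1646
Zl-150: 16.46%, Zl-152: 83.54%.

83.54%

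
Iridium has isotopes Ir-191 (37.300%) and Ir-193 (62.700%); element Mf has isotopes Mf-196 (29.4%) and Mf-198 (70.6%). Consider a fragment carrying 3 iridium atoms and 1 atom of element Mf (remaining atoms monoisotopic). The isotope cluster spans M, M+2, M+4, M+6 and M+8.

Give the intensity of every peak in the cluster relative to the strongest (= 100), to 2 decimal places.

Iridium pattern (n=3): 0.05189512 : 0.26170165 : 0.43991135 : 0.24649188
Element Mf pattern (n=1): 0.2940 : 0.7060
Convolve the two distributions (both contribute in 2-u steps):
  M: 0.05189512×0.2940 = 0.015257
  M+2: 0.05189512×0.7060 + 0.26170165×0.2940 = 0.113578
  M+4: 0.26170165×0.7060 + 0.43991135×0.2940 = 0.314095
  M+6: 0.43991135×0.7060 + 0.24649188×0.2940 = 0.383046
  M+8: 0.24649188×0.7060 = 0.174023
Scale to base peak (0.383046) = 100: 3.98 : 29.65 : 82.00 : 100.00 : 45.43

3.98 : 29.65 : 82.00 : 100.00 : 45.43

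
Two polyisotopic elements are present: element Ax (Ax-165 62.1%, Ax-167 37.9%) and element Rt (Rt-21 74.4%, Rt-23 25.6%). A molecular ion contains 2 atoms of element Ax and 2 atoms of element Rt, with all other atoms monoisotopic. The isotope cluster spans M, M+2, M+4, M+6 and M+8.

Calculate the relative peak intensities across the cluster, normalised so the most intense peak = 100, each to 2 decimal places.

52.39 : 100.00 : 69.72 : 21.00 : 2.31

Element Ax pattern (n=2): 0.385641 : 0.470718 : 0.143641
Element Rt pattern (n=2): 0.553536 : 0.380928 : 0.065536
Convolve the two distributions (both contribute in 2-u steps):
  M: 0.385641×0.553536 = 0.213466
  M+2: 0.385641×0.380928 + 0.470718×0.553536 = 0.407461
  M+4: 0.385641×0.065536 + 0.470718×0.380928 + 0.143641×0.553536 = 0.284093
  M+6: 0.470718×0.065536 + 0.143641×0.380928 = 0.085566
  M+8: 0.143641×0.065536 = 0.009414
Scale to base peak (0.407461) = 100: 52.39 : 100.00 : 69.72 : 21.00 : 2.31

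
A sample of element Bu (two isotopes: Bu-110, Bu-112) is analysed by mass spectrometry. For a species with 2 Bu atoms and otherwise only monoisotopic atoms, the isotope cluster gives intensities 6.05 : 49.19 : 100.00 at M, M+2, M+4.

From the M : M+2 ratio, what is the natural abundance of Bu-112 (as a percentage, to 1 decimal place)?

80.3%

Write p for the Bu-110 fraction. I(M+2)/I(M) = [C(2,1)·p^1·(1−p)] / p^2 = 2·(1−p)/p = 49.19/6.05 = 8.1306
(1−p)/p = 8.1306/2 = 4.0653  ⇒  p = 1/(1 + 4.0653) = 0.1974
Bu-110: 19.7%, Bu-112: 80.3%.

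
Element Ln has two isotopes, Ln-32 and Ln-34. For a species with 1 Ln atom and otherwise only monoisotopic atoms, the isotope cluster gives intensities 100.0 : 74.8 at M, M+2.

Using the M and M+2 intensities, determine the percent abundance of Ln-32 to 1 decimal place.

Write p for the Ln-32 fraction. I(M+2)/I(M) = [C(1,1)·p^0·(1−p)] / p^1 = 1·(1−p)/p = 74.8/100.0 = 0.7480
(1−p)/p = 0.7480/1 = 0.7480  ⇒  p = 1/(1 + 0.7480) = 0.5721
Ln-32: 57.2%, Ln-34: 42.8%.

57.2%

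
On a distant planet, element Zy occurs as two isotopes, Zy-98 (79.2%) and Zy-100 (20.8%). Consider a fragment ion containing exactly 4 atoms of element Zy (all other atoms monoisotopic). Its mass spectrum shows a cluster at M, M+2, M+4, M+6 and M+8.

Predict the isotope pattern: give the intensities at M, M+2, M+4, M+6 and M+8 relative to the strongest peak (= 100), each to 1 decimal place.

95.2 : 100.0 : 39.4 : 6.9 : 0.5

Expanding (0.792 + 0.208)^4:
P(M) = 0.792^4 = 0.393460
P(M+2) = 4 × 0.792^3 × 0.208^1 = 0.413332
P(M+4) = 6 × 0.792^2 × 0.208^2 = 0.162828
P(M+6) = 4 × 0.792^1 × 0.208^3 = 0.028509
P(M+8) = 0.208^4 = 0.001872
The M+2 peak is largest (0.413332); scaling to 100 gives 95.2 : 100.0 : 39.4 : 6.9 : 0.5.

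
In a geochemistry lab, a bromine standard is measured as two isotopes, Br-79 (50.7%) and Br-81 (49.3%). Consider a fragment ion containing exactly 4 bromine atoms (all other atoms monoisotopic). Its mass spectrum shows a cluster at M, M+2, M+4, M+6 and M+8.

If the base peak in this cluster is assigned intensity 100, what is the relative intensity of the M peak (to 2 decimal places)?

Binomial terms of (0.507 + 0.493)^4: M 0.0661, M+2 0.2570, M+4 0.3749, M+6 0.2430, M+8 0.0591 → M+4 is the base peak.
P(M+4) = C(4,2) × 0.507^2 × 0.493^2 = 6 × 0.257049 × 0.243049 = 0.374853 (base)
P(M) = C(4,0) × 0.507^4 × 0.493^0 = 1 × 0.06607419 × 1.0000 = 0.066074
Relative intensity = 0.066074 / 0.374853 × 100 = 17.63

17.63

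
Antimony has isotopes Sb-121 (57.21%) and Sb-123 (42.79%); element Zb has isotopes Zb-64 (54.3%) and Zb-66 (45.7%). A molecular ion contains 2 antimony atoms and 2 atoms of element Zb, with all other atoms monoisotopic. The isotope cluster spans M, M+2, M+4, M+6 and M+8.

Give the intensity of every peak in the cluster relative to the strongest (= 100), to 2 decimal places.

26.42 : 83.98 : 100.00 : 52.86 : 10.47

Antimony pattern (n=2): 0.32729841 : 0.48960318 : 0.18309841
Element Zb pattern (n=2): 0.294849 : 0.496302 : 0.208849
Convolve the two distributions (both contribute in 2-u steps):
  M: 0.32729841×0.294849 = 0.096504
  M+2: 0.32729841×0.496302 + 0.48960318×0.294849 = 0.306798
  M+4: 0.32729841×0.208849 + 0.48960318×0.496302 + 0.18309841×0.294849 = 0.365333
  M+6: 0.48960318×0.208849 + 0.18309841×0.496302 = 0.193125
  M+8: 0.18309841×0.208849 = 0.038240
Scale to base peak (0.365333) = 100: 26.42 : 83.98 : 100.00 : 52.86 : 10.47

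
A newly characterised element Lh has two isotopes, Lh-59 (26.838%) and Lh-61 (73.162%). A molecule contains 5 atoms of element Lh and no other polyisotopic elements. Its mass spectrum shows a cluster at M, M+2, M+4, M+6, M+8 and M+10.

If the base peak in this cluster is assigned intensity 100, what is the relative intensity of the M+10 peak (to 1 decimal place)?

54.5

(0.26838 + 0.73162)^5 gives M 0.0014, M+2 0.0190, M+4 0.1035, M+6 0.2821, M+8 0.3845, M+10 0.2096; the largest is M+8.
P(M+8) = C(5,4) × 0.26838^1 × 0.73162^4 = 5 × 0.26838 × 0.28651164 = 0.384470 (base)
P(M+10) = C(5,5) × 0.26838^0 × 0.73162^5 = 1 × 1.0000 × 0.20961765 = 0.209618
Relative intensity = 0.209618 / 0.384470 × 100 = 54.5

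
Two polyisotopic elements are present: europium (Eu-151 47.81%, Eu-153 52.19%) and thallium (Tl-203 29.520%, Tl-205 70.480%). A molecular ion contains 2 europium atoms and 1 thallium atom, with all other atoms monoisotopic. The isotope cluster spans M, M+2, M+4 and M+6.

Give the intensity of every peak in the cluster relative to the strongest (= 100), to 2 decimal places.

15.61 : 71.37 : 100.00 : 44.42

Europium pattern (n=2): 0.22857961 : 0.49904078 : 0.27237961
Thallium pattern (n=1): 0.2952 : 0.7048
Convolve the two distributions (both contribute in 2-u steps):
  M: 0.22857961×0.2952 = 0.067477
  M+2: 0.22857961×0.7048 + 0.49904078×0.2952 = 0.308420
  M+4: 0.49904078×0.7048 + 0.27237961×0.2952 = 0.432130
  M+6: 0.27237961×0.7048 = 0.191973
Scale to base peak (0.432130) = 100: 15.61 : 71.37 : 100.00 : 44.42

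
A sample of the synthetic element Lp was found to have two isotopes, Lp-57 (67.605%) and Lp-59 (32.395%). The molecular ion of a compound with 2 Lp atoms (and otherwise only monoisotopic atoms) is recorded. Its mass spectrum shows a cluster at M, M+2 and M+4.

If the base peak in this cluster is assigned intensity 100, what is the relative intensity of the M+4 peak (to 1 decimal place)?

23.0

Binomial terms of (0.67605 + 0.32395)^2: M 0.4570, M+2 0.4380, M+4 0.1049 → M is the base peak.
P(M) = C(2,0) × 0.67605^2 × 0.32395^0 = 1 × 0.4570436 × 1.0000 = 0.457044 (base)
P(M+4) = C(2,2) × 0.67605^0 × 0.32395^2 = 1 × 1.0000 × 0.1049436 = 0.104944
Relative intensity = 0.104944 / 0.457044 × 100 = 23.0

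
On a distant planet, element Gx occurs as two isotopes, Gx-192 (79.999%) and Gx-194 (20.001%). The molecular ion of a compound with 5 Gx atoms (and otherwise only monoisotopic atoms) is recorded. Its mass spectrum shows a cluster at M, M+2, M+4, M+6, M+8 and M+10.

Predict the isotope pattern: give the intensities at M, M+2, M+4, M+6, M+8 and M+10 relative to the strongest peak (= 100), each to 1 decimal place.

The 5 Gx atoms are independent, so intensities follow the terms of (0.79999 + 0.20001)^5.
P(M) = 0.79999^5 = 0.327660
P(M+2) = 5 × 0.79999^4 × 0.20001^1 = 0.409600
P(M+4) = 10 × 0.79999^3 × 0.20001^2 = 0.204813
P(M+6) = 10 × 0.79999^2 × 0.20001^3 = 0.051206
P(M+8) = 5 × 0.79999^1 × 0.20001^4 = 0.006401
P(M+10) = 0.20001^5 = 0.000320
The M+2 peak is largest (0.409600); scaling to 100 gives 80.0 : 100.0 : 50.0 : 12.5 : 1.6 : 0.1.

80.0 : 100.0 : 50.0 : 12.5 : 1.6 : 0.1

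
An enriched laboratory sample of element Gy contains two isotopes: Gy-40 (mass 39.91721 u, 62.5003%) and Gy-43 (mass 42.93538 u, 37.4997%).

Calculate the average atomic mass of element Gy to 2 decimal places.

Average mass = Σ (abundance × isotope mass) = 0.625003 × 39.91721 + 0.374997 × 42.93538
= 24.948376 + 16.100639 = 41.049015 u

41.05 u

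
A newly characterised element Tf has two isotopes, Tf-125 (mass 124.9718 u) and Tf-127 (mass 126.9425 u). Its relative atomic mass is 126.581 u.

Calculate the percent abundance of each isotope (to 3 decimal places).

Let x be the fractional abundance of Tf-125; then Tf-127 has abundance 1 − x.
124.9718·x + 126.9425·(1 − x) = 126.581
(124.9718 − 126.9425)·x = 126.581 − 126.9425
x = -0.3615 / -1.9707 = 0.18344 → 18.344% Tf-125, 81.656% Tf-127.

Tf-125: 18.344%, Tf-127: 81.656%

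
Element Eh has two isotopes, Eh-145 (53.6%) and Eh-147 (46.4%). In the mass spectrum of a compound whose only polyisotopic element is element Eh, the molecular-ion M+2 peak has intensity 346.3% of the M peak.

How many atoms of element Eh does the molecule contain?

With n Eh atoms, P(M+2)/P(M) = C(n,1)·p^(n−1)q / p^n = n·q/p = n · 0.464/0.536.
n = 3.463 × 0.536/0.464 = 4.00 ≈ 4

4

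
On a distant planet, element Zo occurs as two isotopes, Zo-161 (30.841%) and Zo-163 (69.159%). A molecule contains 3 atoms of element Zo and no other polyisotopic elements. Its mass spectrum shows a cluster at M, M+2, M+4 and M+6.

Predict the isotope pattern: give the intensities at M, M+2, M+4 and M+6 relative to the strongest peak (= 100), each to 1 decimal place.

Expanding (0.30841 + 0.69159)^3:
P(M) = 0.30841^3 = 0.029335
P(M+2) = 3 × 0.30841^2 × 0.69159^1 = 0.197345
P(M+4) = 3 × 0.30841^1 × 0.69159^2 = 0.442534
P(M+6) = 0.69159^3 = 0.330785
The M+4 peak is largest (0.442534); scaling to 100 gives 6.6 : 44.6 : 100.0 : 74.7.

6.6 : 44.6 : 100.0 : 74.7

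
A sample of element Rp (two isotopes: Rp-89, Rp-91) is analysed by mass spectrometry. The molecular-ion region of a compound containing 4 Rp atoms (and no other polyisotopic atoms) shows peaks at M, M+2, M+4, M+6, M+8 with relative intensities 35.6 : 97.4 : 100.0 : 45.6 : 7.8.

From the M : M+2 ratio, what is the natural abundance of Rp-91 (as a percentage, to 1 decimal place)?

Let p = fractional abundance of Rp-89. I(M+2)/I(M) = [C(4,1)·p^3·(1−p)] / p^4 = 4·(1−p)/p = 97.4/35.6 = 2.7360
(1−p)/p = 2.7360/4 = 0.6840  ⇒  p = 1/(1 + 0.6840) = 0.5938
Rp-89: 59.4%, Rp-91: 40.6%.

40.6%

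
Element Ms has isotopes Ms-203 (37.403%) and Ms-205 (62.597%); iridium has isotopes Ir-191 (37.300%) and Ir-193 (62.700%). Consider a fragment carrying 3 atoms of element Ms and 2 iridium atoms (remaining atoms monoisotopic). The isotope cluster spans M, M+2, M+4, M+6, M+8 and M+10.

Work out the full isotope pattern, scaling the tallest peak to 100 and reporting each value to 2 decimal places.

Element Ms pattern (n=3): 0.05232621 : 0.26271668 : 0.439678 : 0.24527911
Iridium pattern (n=2): 0.139129 : 0.467742 : 0.393129
Convolve the two distributions (both contribute in 2-u steps):
  M: 0.05232621×0.139129 = 0.007280
  M+2: 0.05232621×0.467742 + 0.26271668×0.139129 = 0.061027
  M+4: 0.05232621×0.393129 + 0.26271668×0.467742 + 0.439678×0.139129 = 0.204627
  M+6: 0.26271668×0.393129 + 0.439678×0.467742 + 0.24527911×0.139129 = 0.343063
  M+8: 0.439678×0.393129 + 0.24527911×0.467742 = 0.287578
  M+10: 0.24527911×0.393129 = 0.096426
Scale to base peak (0.343063) = 100: 2.12 : 17.79 : 59.65 : 100.00 : 83.83 : 28.11

2.12 : 17.79 : 59.65 : 100.00 : 83.83 : 28.11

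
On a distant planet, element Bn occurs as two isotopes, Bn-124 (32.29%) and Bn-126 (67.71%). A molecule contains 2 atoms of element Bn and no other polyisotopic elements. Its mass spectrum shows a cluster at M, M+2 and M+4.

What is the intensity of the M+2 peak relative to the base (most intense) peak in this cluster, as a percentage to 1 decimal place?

(0.3229 + 0.6771)^2 gives M 0.1043, M+2 0.4373, M+4 0.4585; the largest is M+4.
P(M+4) = C(2,2) × 0.3229^0 × 0.6771^2 = 1 × 1.0000 × 0.45846441 = 0.458464 (base)
P(M+2) = C(2,1) × 0.3229^1 × 0.6771^1 = 2 × 0.3229 × 0.6771 = 0.437271
Relative intensity = 0.437271 / 0.458464 × 100 = 95.4

95.4%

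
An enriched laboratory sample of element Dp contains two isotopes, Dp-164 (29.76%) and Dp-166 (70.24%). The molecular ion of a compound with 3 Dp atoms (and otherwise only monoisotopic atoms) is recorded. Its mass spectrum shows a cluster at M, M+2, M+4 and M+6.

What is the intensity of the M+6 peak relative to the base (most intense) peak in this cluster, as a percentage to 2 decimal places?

Binomial terms of (0.2976 + 0.7024)^3: M 0.0264, M+2 0.1866, M+4 0.4405, M+6 0.3465 → M+4 is the base peak.
P(M+4) = C(3,2) × 0.2976^1 × 0.7024^2 = 3 × 0.2976 × 0.49336576 = 0.440477 (base)
P(M+6) = C(3,3) × 0.2976^0 × 0.7024^3 = 1 × 1.0000 × 0.34654011 = 0.346540
Relative intensity = 0.346540 / 0.440477 × 100 = 78.67

78.67%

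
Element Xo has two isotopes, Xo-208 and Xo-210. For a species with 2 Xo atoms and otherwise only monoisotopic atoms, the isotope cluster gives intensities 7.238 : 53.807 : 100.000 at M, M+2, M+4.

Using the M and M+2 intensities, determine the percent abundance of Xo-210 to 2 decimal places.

Let p = fractional abundance of Xo-208. I(M+2)/I(M) = [C(2,1)·p^1·(1−p)] / p^2 = 2·(1−p)/p = 53.807/7.238 = 7.4340
(1−p)/p = 7.4340/2 = 3.7170  ⇒  p = 1/(1 + 3.7170) = 0.2120
Xo-208: 21.20%, Xo-210: 78.80%.

78.80%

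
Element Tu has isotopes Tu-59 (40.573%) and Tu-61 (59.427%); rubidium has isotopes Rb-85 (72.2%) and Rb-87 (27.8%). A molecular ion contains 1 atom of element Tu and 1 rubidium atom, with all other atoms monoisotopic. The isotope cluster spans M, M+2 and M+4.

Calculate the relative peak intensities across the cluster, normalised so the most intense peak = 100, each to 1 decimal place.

54.1 : 100.0 : 30.5

Element Tu pattern (n=1): 0.40573 : 0.59427
Rubidium pattern (n=1): 0.7220 : 0.2780
Convolve the two distributions (both contribute in 2-u steps):
  M: 0.40573×0.7220 = 0.292937
  M+2: 0.40573×0.2780 + 0.59427×0.7220 = 0.541856
  M+4: 0.59427×0.2780 = 0.165207
Scale to base peak (0.541856) = 100: 54.1 : 100.0 : 30.5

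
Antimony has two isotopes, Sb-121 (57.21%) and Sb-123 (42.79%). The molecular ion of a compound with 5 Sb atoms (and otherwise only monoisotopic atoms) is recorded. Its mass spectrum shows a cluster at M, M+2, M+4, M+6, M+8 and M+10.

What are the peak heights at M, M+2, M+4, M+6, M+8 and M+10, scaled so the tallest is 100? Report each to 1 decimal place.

17.9 : 66.8 : 100.0 : 74.8 : 28.0 : 4.2

Each Sb atom is independently Sb-121 (p = 0.5721) or Sb-123 (q = 0.4279); the cluster is the binomial expansion (p + q)^5.
P(M) = 0.5721^5 = 0.061286
P(M+2) = 5 × 0.5721^4 × 0.4279^1 = 0.229192
P(M+4) = 10 × 0.5721^3 × 0.4279^2 = 0.342847
P(M+6) = 10 × 0.5721^2 × 0.4279^3 = 0.256431
P(M+8) = 5 × 0.5721^1 × 0.4279^4 = 0.095898
P(M+10) = 0.4279^5 = 0.014345
The M+4 peak is largest (0.342847); scaling to 100 gives 17.9 : 66.8 : 100.0 : 74.8 : 28.0 : 4.2.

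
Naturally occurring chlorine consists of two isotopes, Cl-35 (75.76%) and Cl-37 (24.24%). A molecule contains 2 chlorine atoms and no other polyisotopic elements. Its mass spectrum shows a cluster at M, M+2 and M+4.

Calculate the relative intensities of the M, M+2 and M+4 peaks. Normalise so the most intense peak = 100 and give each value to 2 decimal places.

Expanding (0.7576 + 0.2424)^2:
P(M) = 0.7576^2 = 0.573958
P(M+2) = 2 × 0.7576^1 × 0.2424^1 = 0.367284
P(M+4) = 0.2424^2 = 0.058758
The M peak is largest (0.573958); scaling to 100 gives 100.00 : 63.99 : 10.24.

100.00 : 63.99 : 10.24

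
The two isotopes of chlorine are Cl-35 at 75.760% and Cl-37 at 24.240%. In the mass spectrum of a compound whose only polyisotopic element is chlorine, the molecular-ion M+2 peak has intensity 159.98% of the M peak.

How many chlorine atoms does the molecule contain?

With n Cl atoms, P(M+2)/P(M) = C(n,1)·p^(n−1)q / p^n = n·q/p = n · 0.24240/0.75760.
n = 1.5998 × 0.75760/0.24240 = 5.00 ≈ 5

5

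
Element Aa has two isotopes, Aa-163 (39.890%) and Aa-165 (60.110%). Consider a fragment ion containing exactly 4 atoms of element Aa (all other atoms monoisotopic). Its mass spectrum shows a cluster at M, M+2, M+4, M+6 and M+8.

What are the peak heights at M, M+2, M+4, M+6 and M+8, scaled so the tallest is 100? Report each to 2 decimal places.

7.31 : 44.04 : 99.54 : 100.00 : 37.67

Expanding (0.39890 + 0.60110)^4:
P(M) = 0.39890^4 = 0.025320
P(M+2) = 4 × 0.39890^3 × 0.60110^1 = 0.152616
P(M+4) = 6 × 0.39890^2 × 0.60110^2 = 0.344963
P(M+6) = 4 × 0.39890^1 × 0.60110^3 = 0.346549
P(M+8) = 0.60110^4 = 0.130553
The M+6 peak is largest (0.346549); scaling to 100 gives 7.31 : 44.04 : 99.54 : 100.00 : 37.67.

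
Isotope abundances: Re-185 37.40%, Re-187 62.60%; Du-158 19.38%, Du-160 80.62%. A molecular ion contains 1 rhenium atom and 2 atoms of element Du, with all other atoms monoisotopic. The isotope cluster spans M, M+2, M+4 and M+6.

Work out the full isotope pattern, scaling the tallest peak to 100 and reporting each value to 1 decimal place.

3.2 : 32.0 : 100.0 : 92.7

Rhenium pattern (n=1): 0.3740 : 0.6260
Element Du pattern (n=2): 0.03755844 : 0.31248312 : 0.64995844
Convolve the two distributions (both contribute in 2-u steps):
  M: 0.3740×0.03755844 = 0.014047
  M+2: 0.3740×0.31248312 + 0.6260×0.03755844 = 0.140380
  M+4: 0.3740×0.64995844 + 0.6260×0.31248312 = 0.438699
  M+6: 0.6260×0.64995844 = 0.406874
Scale to base peak (0.438699) = 100: 3.2 : 32.0 : 100.0 : 92.7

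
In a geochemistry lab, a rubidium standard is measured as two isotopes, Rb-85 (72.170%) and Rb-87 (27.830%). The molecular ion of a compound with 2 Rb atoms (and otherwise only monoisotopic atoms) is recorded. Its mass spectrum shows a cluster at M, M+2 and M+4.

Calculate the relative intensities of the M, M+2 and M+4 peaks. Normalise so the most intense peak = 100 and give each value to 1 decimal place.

100.0 : 77.1 : 14.9

Expanding (0.72170 + 0.27830)^2:
P(M) = 0.72170^2 = 0.520851
P(M+2) = 2 × 0.72170^1 × 0.27830^1 = 0.401698
P(M+4) = 0.27830^2 = 0.077451
The M peak is largest (0.520851); scaling to 100 gives 100.0 : 77.1 : 14.9.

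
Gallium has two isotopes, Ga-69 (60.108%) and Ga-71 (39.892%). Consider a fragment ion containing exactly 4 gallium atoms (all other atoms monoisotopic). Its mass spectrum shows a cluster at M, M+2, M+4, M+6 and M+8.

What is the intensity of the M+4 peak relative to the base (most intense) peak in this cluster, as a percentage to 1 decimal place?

99.6%

(0.60108 + 0.39892)^4 gives M 0.1305, M+2 0.3465, M+4 0.3450, M+6 0.1526, M+8 0.0253; the largest is M+2.
P(M+2) = C(4,1) × 0.60108^3 × 0.39892^1 = 4 × 0.2171685 × 0.39892 = 0.346531 (base)
P(M+4) = C(4,2) × 0.60108^2 × 0.39892^2 = 6 × 0.36129717 × 0.15913717 = 0.344975
Relative intensity = 0.344975 / 0.346531 × 100 = 99.6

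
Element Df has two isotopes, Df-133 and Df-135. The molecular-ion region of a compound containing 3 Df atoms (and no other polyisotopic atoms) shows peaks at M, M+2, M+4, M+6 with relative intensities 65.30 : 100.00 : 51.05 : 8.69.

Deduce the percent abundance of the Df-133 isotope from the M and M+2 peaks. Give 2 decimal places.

66.20%

Let p = fractional abundance of Df-133. I(M+2)/I(M) = [C(3,1)·p^2·(1−p)] / p^3 = 3·(1−p)/p = 100.00/65.30 = 1.5314
(1−p)/p = 1.5314/3 = 0.5105  ⇒  p = 1/(1 + 0.5105) = 0.6620
Df-133: 66.20%, Df-135: 33.80%.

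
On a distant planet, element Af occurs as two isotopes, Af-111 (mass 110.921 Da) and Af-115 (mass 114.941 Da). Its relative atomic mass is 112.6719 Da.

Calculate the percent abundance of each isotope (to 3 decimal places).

Let x be the fractional abundance of Af-111; then Af-115 has abundance 1 − x.
110.921·x + 114.941·(1 − x) = 112.6719
(110.921 − 114.941)·x = 112.6719 − 114.941
x = -2.2691 / -4.020 = 0.56445 → 56.445% Af-111, 43.555% Af-115.

Af-111: 56.445%, Af-115: 43.555%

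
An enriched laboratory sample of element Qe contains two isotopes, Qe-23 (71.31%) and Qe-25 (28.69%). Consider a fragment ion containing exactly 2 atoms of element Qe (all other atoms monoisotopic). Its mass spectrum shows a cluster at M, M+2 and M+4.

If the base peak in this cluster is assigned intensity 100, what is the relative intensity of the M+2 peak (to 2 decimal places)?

(0.7131 + 0.2869)^2 gives M 0.5085, M+2 0.4092, M+4 0.0823; the largest is M.
P(M) = C(2,0) × 0.7131^2 × 0.2869^0 = 1 × 0.50851161 × 1.0000 = 0.508512 (base)
P(M+2) = C(2,1) × 0.7131^1 × 0.2869^1 = 2 × 0.7131 × 0.2869 = 0.409177
Relative intensity = 0.409177 / 0.508512 × 100 = 80.47

80.47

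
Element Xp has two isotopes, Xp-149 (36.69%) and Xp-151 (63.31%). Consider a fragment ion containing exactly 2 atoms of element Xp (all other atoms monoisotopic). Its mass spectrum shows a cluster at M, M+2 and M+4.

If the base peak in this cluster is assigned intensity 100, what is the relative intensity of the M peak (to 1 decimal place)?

29.0

Binomial terms of (0.3669 + 0.6331)^2: M 0.1346, M+2 0.4646, M+4 0.4008 → M+2 is the base peak.
P(M+2) = C(2,1) × 0.3669^1 × 0.6331^1 = 2 × 0.3669 × 0.6331 = 0.464569 (base)
P(M) = C(2,0) × 0.3669^2 × 0.6331^0 = 1 × 0.13461561 × 1.0000 = 0.134616
Relative intensity = 0.134616 / 0.464569 × 100 = 29.0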